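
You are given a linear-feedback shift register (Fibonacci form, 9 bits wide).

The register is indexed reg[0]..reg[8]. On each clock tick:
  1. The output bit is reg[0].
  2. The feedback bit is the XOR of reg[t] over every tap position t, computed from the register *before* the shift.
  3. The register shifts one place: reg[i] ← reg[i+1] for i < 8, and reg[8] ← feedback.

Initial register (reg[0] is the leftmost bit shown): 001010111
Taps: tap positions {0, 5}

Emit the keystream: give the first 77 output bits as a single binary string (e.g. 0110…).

tick  register→output (feedback)
  0  001010111→0 (0)
  1  010101110→0 (1)
  2  101011101→1 (0)
  3  010111010→0 (1)
  4  101110101→1 (1)
  5  011101011→0 (1)
  6  111010111→1 (1)
  7  110101111→1 (0)
  8  101011110→1 (0)
  9  010111100→0 (1)
 10  101111001→1 (0)
 11  011110010→0 (0)
 12  111100100→1 (1)
 13  111001001→1 (0)
 14  110010010→1 (1)
 15  100100101→1 (1)
 16  001001011→0 (1)
 17  010010111→0 (0)
 18  100101110→1 (0)
 19  001011100→0 (1)
 20  010111001→0 (1)
 21  101110011→1 (1)
 22  011100111→0 (0)
 23  111001110→1 (0)
 24  110011100→1 (0)
 25  100111000→1 (0)
 26  001110000→0 (0)
 27  011100000→0 (0)
 28  111000000→1 (1)
 29  110000001→1 (1)
 30  100000011→1 (1)
 31  000000111→0 (0)
 32  000001110→0 (1)
 33  000011101→0 (1)
 34  000111011→0 (1)
 35  001110111→0 (0)
 36  011101110→0 (1)
 37  111011101→1 (0)
 38  110111010→1 (0)
 39  101110100→1 (1)
 40  011101001→0 (1)
 41  111010011→1 (1)
 42  110100111→1 (1)
 43  101001111→1 (0)
 44  010011110→0 (1)
 45  100111101→1 (0)
 46  001111010→0 (1)
 47  011110101→0 (0)
 48  111101010→1 (0)
 49  111010100→1 (1)
 50  110101001→1 (0)
 51  101010010→1 (1)
 52  010100101→0 (0)
 53  101001010→1 (0)
 54  010010100→0 (0)
 55  100101000→1 (0)
 56  001010000→0 (0)
 57  010100000→0 (0)
 58  101000000→1 (1)
 59  010000001→0 (0)
 60  100000010→1 (1)
 61  000000101→0 (0)
 62  000001010→0 (1)
 63  000010101→0 (0)
 64  000101010→0 (1)
 65  001010101→0 (0)
 66  010101010→0 (1)
 67  101010101→1 (1)
 68  010101011→0 (1)
 69  101010111→1 (1)
 70  010101111→0 (1)
 71  101011111→1 (0)
 72  010111110→0 (1)
 73  101111101→1 (0)
 74  011111010→0 (1)
 75  111110101→1 (1)
 76  111101011→1 (0)

00101011101011110010010111001110000001110111010011110101001010000001010101011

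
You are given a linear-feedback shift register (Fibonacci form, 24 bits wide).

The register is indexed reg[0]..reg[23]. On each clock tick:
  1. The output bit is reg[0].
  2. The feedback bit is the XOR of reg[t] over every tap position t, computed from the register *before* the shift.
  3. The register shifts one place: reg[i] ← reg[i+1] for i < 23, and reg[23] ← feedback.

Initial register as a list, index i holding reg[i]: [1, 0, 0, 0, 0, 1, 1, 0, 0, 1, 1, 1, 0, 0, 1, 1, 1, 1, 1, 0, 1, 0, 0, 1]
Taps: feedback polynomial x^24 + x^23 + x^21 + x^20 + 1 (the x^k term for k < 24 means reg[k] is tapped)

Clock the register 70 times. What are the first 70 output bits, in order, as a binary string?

1000011001110011111010011100001111011001100000010101011110011101010101

tick  register→output (feedback)
  0  100001100111001111101001→1 (1)
  1  000011001110011111010011→0 (1)
  2  000110011100111110100111→0 (0)
  3  001100111001111101001110→0 (0)
  4  011001110011111010011100→0 (0)
  5  110011100111110100111000→1 (0)
  6  100111001111101001110000→1 (1)
  7  001110011111010011100001→0 (1)
  8  011100111110100111000011→0 (1)
  9  111001111101001110000111→1 (1)
 10  110011111010011100001111→1 (0)
 11  100111110100111000011110→1 (1)
 12  001111101001110000111101→0 (1)
 13  011111010011100001111011→0 (0)
 14  111110100111000011110110→1 (0)
 15  111101001110000111101100→1 (1)
 16  111010011100001111011001→1 (1)
 17  110100111000011110110011→1 (0)
 18  101001110000111101100110→1 (0)
 19  010011100001111011001100→0 (0)
 20  100111000011110110011000→1 (0)
 21  001110000111101100110000→0 (0)
 22  011100001111011001100000→0 (0)
 23  111000011110110011000000→1 (1)
 24  110000111101100110000001→1 (0)
 25  100001111011001100000010→1 (1)
 26  000011110110011000000101→0 (0)
 27  000111101100110000001010→0 (1)
 28  001111011001100000010101→0 (0)
 29  011110110011000000101010→0 (1)
 30  111101100110000001010101→1 (1)
 31  111011001100000010101011→1 (1)
 32  110110011000000101010111→1 (1)
 33  101100110000001010101111→1 (0)
 34  011001100000010101011110→0 (0)
 35  110011000000101010111100→1 (1)
 36  100110000001010101111001→1 (1)
 37  001100000010101011110011→0 (1)
 38  011000000101010111100111→0 (0)
 39  110000001010101111001110→1 (1)
 40  100000010101011110011101→1 (0)
 41  000000101010111100111010→0 (1)
 42  000001010101111001110101→0 (0)
 43  000010101011110011101010→0 (1)
 44  000101010111100111010101→0 (0)
 45  001010101111001110101010→0 (1)
 46  010101011110011101010101→0 (0)
 47  101010111100111010101010→1 (0)
 48  010101111001110101010100→0 (1)
 49  101011110011101010101001→1 (1)
 50  010111100111010101010011→0 (1)
 51  101111001110101010100111→1 (1)
 52  011110011101010101001111→0 (1)
 53  111100111010101010011111→1 (0)
 54  111001110101010100111110→1 (1)
 55  110011101010101001111101→1 (0)
 56  100111010101010011111010→1 (0)
 57  001110101010100111110100→0 (1)
 58  011101010101001111101001→0 (0)
 59  111010101010011111010010→1 (1)
 60  110101010100111110100101→1 (1)
 61  101010101001111101001011→1 (1)
 62  010101010011111010010111→0 (0)
 63  101010100111110100101110→1 (1)
 64  010101001111101001011101→0 (1)
 65  101010011111010010111011→1 (1)
 66  010100111110100101110111→0 (0)
 67  101001111101001011101110→1 (1)
 68  010011111010010111011101→0 (1)
 69  100111110100101110111011→1 (1)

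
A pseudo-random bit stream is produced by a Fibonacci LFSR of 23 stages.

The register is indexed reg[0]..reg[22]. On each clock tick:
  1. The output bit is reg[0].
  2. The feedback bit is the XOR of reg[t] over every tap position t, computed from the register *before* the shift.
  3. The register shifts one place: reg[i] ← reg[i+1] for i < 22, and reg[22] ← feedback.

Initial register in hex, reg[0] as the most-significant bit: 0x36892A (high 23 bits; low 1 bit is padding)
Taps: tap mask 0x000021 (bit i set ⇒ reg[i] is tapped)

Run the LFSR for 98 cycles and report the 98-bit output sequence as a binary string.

k : reg_k → out_k, fb_k
0: 00110110100010010010101 → 0, fb=1
1: 01101101000100100101011 → 0, fb=1
2: 11011010001001001010111 → 1, fb=1
3: 10110100010010010101111 → 1, fb=0
4: 01101000100100101011110 → 0, fb=0
5: 11010001001001010111100 → 1, fb=1
6: 10100010010010101111001 → 1, fb=1
7: 01000100100101011110011 → 0, fb=1
8: 10001001001010111100111 → 1, fb=1
9: 00010010010101111001111 → 0, fb=0
10: 00100100101011110011110 → 0, fb=1
11: 01001001010111100111101 → 0, fb=0
12: 10010010101111001111010 → 1, fb=1
13: 00100101011110011110101 → 0, fb=1
14: 01001010111100111101011 → 0, fb=0
15: 10010101111001111010110 → 1, fb=0
16: 00101011110011110101100 → 0, fb=0
17: 01010111100111101011000 → 0, fb=1
18: 10101111001111010110001 → 1, fb=0
19: 01011110011110101100010 → 0, fb=1
20: 10111100111101011000101 → 1, fb=0
21: 01111001111010110001010 → 0, fb=0
22: 11110011110101100010100 → 1, fb=1
23: 11100111101011000101001 → 1, fb=0
24: 11001111010110001010010 → 1, fb=0
25: 10011110101100010100100 → 1, fb=0
26: 00111101011000101001000 → 0, fb=1
27: 01111010110001010010001 → 0, fb=0
28: 11110101100010100100010 → 1, fb=0
29: 11101011000101001000100 → 1, fb=1
30: 11010110001010010001001 → 1, fb=0
31: 10101100010100100010010 → 1, fb=0
32: 01011000101001000100100 → 0, fb=0
33: 10110001010010001001000 → 1, fb=1
34: 01100010100100010010001 → 0, fb=0
35: 11000101001000100100010 → 1, fb=0
36: 10001010010001001000100 → 1, fb=1
37: 00010100100010010001001 → 0, fb=1
38: 00101001000100100010011 → 0, fb=0
39: 01010010001001000100110 → 0, fb=0
40: 10100100010010001001100 → 1, fb=0
41: 01001000100100010011000 → 0, fb=0
42: 10010001001000100110000 → 1, fb=1
43: 00100010010001001100001 → 0, fb=0
44: 01000100100010011000010 → 0, fb=1
45: 10001001000100110000101 → 1, fb=1
46: 00010010001001100001011 → 0, fb=0
47: 00100100010011000010110 → 0, fb=1
48: 01001000100110000101101 → 0, fb=0
49: 10010001001100001011010 → 1, fb=1
50: 00100010011000010110101 → 0, fb=0
51: 01000100110000101101010 → 0, fb=1
52: 10001001100001011010101 → 1, fb=1
53: 00010011000010110101011 → 0, fb=0
54: 00100110000101101010110 → 0, fb=1
55: 01001100001011010101101 → 0, fb=1
56: 10011000010110101011011 → 1, fb=1
57: 00110000101101010110111 → 0, fb=0
58: 01100001011010101101110 → 0, fb=0
59: 11000010110101011011100 → 1, fb=1
60: 10000101101010110111001 → 1, fb=0
61: 00001011010101101110010 → 0, fb=0
62: 00010110101011011100100 → 0, fb=1
63: 00101101010110111001001 → 0, fb=1
64: 01011010101101110010011 → 0, fb=0
65: 10110101011011100100110 → 1, fb=0
66: 01101010110111001001100 → 0, fb=0
67: 11010101101110010011000 → 1, fb=0
68: 10101011011100100110000 → 1, fb=1
69: 01010110111001001100001 → 0, fb=1
70: 10101101110010011000011 → 1, fb=0
71: 01011011100100110000110 → 0, fb=0
72: 10110111001001100001100 → 1, fb=0
73: 01101110010011000011000 → 0, fb=1
74: 11011100100110000110001 → 1, fb=0
75: 10111001001100001100010 → 1, fb=1
76: 01110010011000011000101 → 0, fb=0
77: 11100100110000110001010 → 1, fb=0
78: 11001001100001100010100 → 1, fb=1
79: 10010011000011000101001 → 1, fb=1
80: 00100110000110001010011 → 0, fb=1
81: 01001100001100010100111 → 0, fb=1
82: 10011000011000101001111 → 1, fb=1
83: 00110000110001010011111 → 0, fb=0
84: 01100001100010100111110 → 0, fb=0
85: 11000011000101001111100 → 1, fb=1
86: 10000110001010011111001 → 1, fb=0
87: 00001100010100111110010 → 0, fb=1
88: 00011000101001111100101 → 0, fb=0
89: 00110001010011111001010 → 0, fb=0
90: 01100010100111110010100 → 0, fb=0
91: 11000101001111100101000 → 1, fb=0
92: 10001010011111001010000 → 1, fb=1
93: 00010100111110010100001 → 0, fb=1
94: 00101001111100101000011 → 0, fb=0
95: 01010011111001010000110 → 0, fb=0
96: 10100111110010100001100 → 1, fb=0
97: 01001111100101000011000 → 0, fb=1

00110110100010010010101111001111010110001010010001001000100110000101101010110111001001100001100010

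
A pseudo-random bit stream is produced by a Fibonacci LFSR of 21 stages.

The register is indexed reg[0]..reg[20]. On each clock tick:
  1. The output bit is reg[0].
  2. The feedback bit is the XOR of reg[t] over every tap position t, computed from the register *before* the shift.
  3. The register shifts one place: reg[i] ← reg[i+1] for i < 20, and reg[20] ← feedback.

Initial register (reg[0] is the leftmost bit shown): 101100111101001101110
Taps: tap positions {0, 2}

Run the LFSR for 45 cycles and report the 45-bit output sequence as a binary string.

tick  register→output (feedback)
  0  101100111101001101110→1 (0)
  1  011001111010011011100→0 (1)
  2  110011110100110111001→1 (1)
  3  100111101001101110011→1 (1)
  4  001111010011011100111→0 (1)
  5  011110100110111001111→0 (1)
  6  111101001101110011111→1 (0)
  7  111010011011100111110→1 (0)
  8  110100110111001111100→1 (1)
  9  101001101110011111001→1 (0)
 10  010011011100111110010→0 (0)
 11  100110111001111100100→1 (1)
 12  001101110011111001001→0 (1)
 13  011011100111110010011→0 (1)
 14  110111001111100100111→1 (1)
 15  101110011111001001111→1 (0)
 16  011100111110010011110→0 (1)
 17  111001111100100111101→1 (0)
 18  110011111001001111010→1 (1)
 19  100111110010011110101→1 (1)
 20  001111100100111101011→0 (1)
 21  011111001001111010111→0 (1)
 22  111110010011110101111→1 (0)
 23  111100100111101011110→1 (0)
 24  111001001111010111100→1 (0)
 25  110010011110101111000→1 (1)
 26  100100111101011110001→1 (1)
 27  001001111010111100011→0 (1)
 28  010011110101111000111→0 (0)
 29  100111101011110001110→1 (1)
 30  001111010111100011101→0 (1)
 31  011110101111000111011→0 (1)
 32  111101011110001110111→1 (0)
 33  111010111100011101110→1 (0)
 34  110101111000111011100→1 (1)
 35  101011110001110111001→1 (0)
 36  010111100011101110010→0 (0)
 37  101111000111011100100→1 (0)
 38  011110001110111001000→0 (1)
 39  111100011101110010001→1 (0)
 40  111000111011100100010→1 (0)
 41  110001110111001000100→1 (1)
 42  100011101110010001001→1 (1)
 43  000111011100100010011→0 (0)
 44  001110111001000100110→0 (1)

101100111101001101110011111001001111010111100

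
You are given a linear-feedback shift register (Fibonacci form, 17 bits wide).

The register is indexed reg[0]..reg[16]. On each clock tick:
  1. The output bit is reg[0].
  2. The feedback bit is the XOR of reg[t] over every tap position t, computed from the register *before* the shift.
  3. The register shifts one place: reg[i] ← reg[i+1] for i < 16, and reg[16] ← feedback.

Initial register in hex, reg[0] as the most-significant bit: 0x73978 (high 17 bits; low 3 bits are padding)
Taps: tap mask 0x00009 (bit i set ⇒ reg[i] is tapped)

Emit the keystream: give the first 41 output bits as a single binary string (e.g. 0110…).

01110011100101111111011110010100001001011

step | reg (before) | out | fb
   0 | 01110011100101111 | 0 | 1
   1 | 11100111001011111 | 1 | 1
   2 | 11001110010111111 | 1 | 1
   3 | 10011100101111111 | 1 | 0
   4 | 00111001011111110 | 0 | 1
   5 | 01110010111111101 | 0 | 1
   6 | 11100101111111011 | 1 | 1
   7 | 11001011111110111 | 1 | 1
   8 | 10010111111101111 | 1 | 0
   9 | 00101111111011110 | 0 | 0
  10 | 01011111110111100 | 0 | 1
  11 | 10111111101111001 | 1 | 0
  12 | 01111111011110010 | 0 | 1
  13 | 11111110111100101 | 1 | 0
  14 | 11111101111001010 | 1 | 0
  15 | 11111011110010100 | 1 | 0
  16 | 11110111100101000 | 1 | 0
  17 | 11101111001010000 | 1 | 1
  18 | 11011110010100001 | 1 | 0
  19 | 10111100101000010 | 1 | 0
  20 | 01111001010000100 | 0 | 1
  21 | 11110010100001001 | 1 | 0
  22 | 11100101000010010 | 1 | 1
  23 | 11001010000100101 | 1 | 1
  24 | 10010100001001011 | 1 | 0
  25 | 00101000010010110 | 0 | 0
  26 | 01010000100101100 | 0 | 1
  27 | 10100001001011001 | 1 | 1
  28 | 01000010010110011 | 0 | 0
  29 | 10000100101100110 | 1 | 1
  30 | 00001001011001101 | 0 | 0
  31 | 00010010110011010 | 0 | 1
  32 | 00100101100110101 | 0 | 0
  33 | 01001011001101010 | 0 | 0
  34 | 10010110011010100 | 1 | 0
  35 | 00101100110101000 | 0 | 0
  36 | 01011001101010000 | 0 | 1
  37 | 10110011010100001 | 1 | 0
  38 | 01100110101000010 | 0 | 0
  39 | 11001101010000100 | 1 | 1
  40 | 10011010100001001 | 1 | 0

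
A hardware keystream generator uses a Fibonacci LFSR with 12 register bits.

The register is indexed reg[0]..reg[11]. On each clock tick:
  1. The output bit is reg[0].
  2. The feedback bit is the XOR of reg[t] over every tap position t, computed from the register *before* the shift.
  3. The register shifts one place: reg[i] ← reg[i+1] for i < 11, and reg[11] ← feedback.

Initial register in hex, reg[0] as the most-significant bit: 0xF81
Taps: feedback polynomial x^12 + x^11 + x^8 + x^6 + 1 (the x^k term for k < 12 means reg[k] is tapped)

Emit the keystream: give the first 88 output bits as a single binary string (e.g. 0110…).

1111100000010100111010000100110110110001111111011101100111000100100001000001000111101111

k : reg_k → out_k, fb_k
0: 111110000001 → 1, fb=0
1: 111100000010 → 1, fb=1
2: 111000000101 → 1, fb=0
3: 110000001010 → 1, fb=0
4: 100000010100 → 1, fb=1
5: 000000101001 → 0, fb=1
6: 000001010011 → 0, fb=1
7: 000010100111 → 0, fb=0
8: 000101001110 → 0, fb=1
9: 001010011101 → 0, fb=0
10: 010100111010 → 0, fb=0
11: 101001110100 → 1, fb=0
12: 010011101000 → 0, fb=0
13: 100111010000 → 1, fb=1
14: 001110100001 → 0, fb=0
15: 011101000010 → 0, fb=0
16: 111010000100 → 1, fb=1
17: 110100001001 → 1, fb=1
18: 101000010011 → 1, fb=0
19: 010000100110 → 0, fb=1
20: 100001001101 → 1, fb=1
21: 000010011011 → 0, fb=0
22: 000100110110 → 0, fb=1
23: 001001101101 → 0, fb=1
24: 010011011011 → 0, fb=0
25: 100110110110 → 1, fb=0
26: 001101101100 → 0, fb=0
27: 011011011000 → 0, fb=1
28: 110110110001 → 1, fb=1
29: 101101100011 → 1, fb=1
30: 011011000111 → 0, fb=1
31: 110110001111 → 1, fb=1
32: 101100011111 → 1, fb=1
33: 011000111111 → 0, fb=1
34: 110001111111 → 1, fb=0
35: 100011111110 → 1, fb=1
36: 000111111101 → 0, fb=1
37: 001111111011 → 0, fb=1
38: 011111110111 → 0, fb=0
39: 111111101110 → 1, fb=1
40: 111111011101 → 1, fb=1
41: 111110111011 → 1, fb=0
42: 111101110110 → 1, fb=0
43: 111011101100 → 1, fb=1
44: 110111011001 → 1, fb=1
45: 101110110011 → 1, fb=1
46: 011101100111 → 0, fb=0
47: 111011001110 → 1, fb=0
48: 110110011100 → 1, fb=0
49: 101100111000 → 1, fb=1
50: 011001110001 → 0, fb=0
51: 110011100010 → 1, fb=0
52: 100111000100 → 1, fb=1
53: 001110001001 → 0, fb=0
54: 011100010010 → 0, fb=0
55: 111000100100 → 1, fb=0
56: 110001001000 → 1, fb=0
57: 100010010000 → 1, fb=1
58: 000100100001 → 0, fb=0
59: 001001000010 → 0, fb=0
60: 010010000100 → 0, fb=0
61: 100100001000 → 1, fb=0
62: 001000010000 → 0, fb=0
63: 010000100000 → 0, fb=1
64: 100001000001 → 1, fb=0
65: 000010000010 → 0, fb=0
66: 000100000100 → 0, fb=0
67: 001000001000 → 0, fb=1
68: 010000010001 → 0, fb=1
69: 100000100011 → 1, fb=1
70: 000001000111 → 0, fb=1
71: 000010001111 → 0, fb=0
72: 000100011110 → 0, fb=1
73: 001000111101 → 0, fb=1
74: 010001111011 → 0, fb=1
75: 100011110111 → 1, fb=1
76: 000111101111 → 0, fb=1
77: 001111011111 → 0, fb=0
78: 011110111110 → 0, fb=0
79: 111101111100 → 1, fb=1
80: 111011111001 → 1, fb=0
81: 110111110010 → 1, fb=0
82: 101111100100 → 1, fb=0
83: 011111001000 → 0, fb=1
84: 111110010001 → 1, fb=0
85: 111100100010 → 1, fb=0
86: 111001000100 → 1, fb=1
87: 110010001001 → 1, fb=1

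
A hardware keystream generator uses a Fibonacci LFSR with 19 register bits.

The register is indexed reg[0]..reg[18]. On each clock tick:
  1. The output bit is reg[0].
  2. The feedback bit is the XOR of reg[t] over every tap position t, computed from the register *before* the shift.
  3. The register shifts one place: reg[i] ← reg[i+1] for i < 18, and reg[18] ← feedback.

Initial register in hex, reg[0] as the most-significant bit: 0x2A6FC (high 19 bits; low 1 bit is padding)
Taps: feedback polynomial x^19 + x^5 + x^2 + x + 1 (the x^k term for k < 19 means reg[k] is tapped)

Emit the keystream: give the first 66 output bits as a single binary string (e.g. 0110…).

001010100110111111010011010111101010101001101001100000110100010110

tick  register→output (feedback)
  0  0010101001101111110→0 (1)
  1  0101010011011111101→0 (0)
  2  1010100110111111010→1 (0)
  3  0101001101111110100→0 (1)
  4  1010011011111101001→1 (1)
  5  0100110111111010011→0 (0)
  6  1001101111110100110→1 (1)
  7  0011011111101001101→0 (0)
  8  0110111111010011010→0 (1)
  9  1101111110100110101→1 (1)
 10  1011111101001101011→1 (1)
 11  0111111010011010111→0 (1)
 12  1111110100110101111→1 (0)
 13  1111101001101011110→1 (1)
 14  1111010011010111101→1 (0)
 15  1110100110101111010→1 (1)
 16  1101001101011110101→1 (0)
 17  1010011010111101010→1 (1)
 18  0100110101111010101→0 (0)
 19  1001101011110101010→1 (1)
 20  0011010111101010101→0 (0)
 21  0110101111010101010→0 (0)
 22  1101011110101010100→1 (1)
 23  1010111101010101001→1 (1)
 24  0101111010101010011→0 (0)
 25  1011110101010100110→1 (1)
 26  0111101010101001101→0 (0)
 27  1111010101010011010→1 (0)
 28  1110101010100110100→1 (1)
 29  1101010101001101001→1 (1)
 30  1010101010011010011→1 (0)
 31  0101010100110100110→0 (0)
 32  1010101001101001100→1 (0)
 33  0101010011010011000→0 (0)
 34  1010100110100110000→1 (0)
 35  0101001101001100000→0 (1)
 36  1010011010011000001→1 (1)
 37  0100110100110000011→0 (0)
 38  1001101001100000110→1 (1)
 39  0011010011000001101→0 (0)
 40  0110100110000011010→0 (0)
 41  1101001100000110100→1 (0)
 42  1010011000001101000→1 (1)
 43  0100110000011010001→0 (0)
 44  1001100000110100010→1 (1)
 45  0011000001101000101→0 (1)
 46  0110000011010001011→0 (0)
 47  1100000110100010110→1 (0)
 48  1000001101000101100→1 (1)
 49  0000011010001011001→0 (1)
 50  0000110100010110011→0 (1)
 51  0001101000101100111→0 (0)
 52  0011010001011001110→0 (0)
 53  0110100010110011100→0 (0)
 54  1101000101100111000→1 (0)
 55  1010001011001110000→1 (0)
 56  0100010110011100000→0 (0)
 57  1000101100111000000→1 (1)
 58  0001011001110000001→0 (1)
 59  0010110011100000011→0 (0)
 60  0101100111000000110→0 (1)
 61  1011001110000001101→1 (0)
 62  0110011100000011010→0 (1)
 63  1100111000000110101→1 (1)
 64  1001110000001101011→1 (0)
 65  0011100000011010110→0 (1)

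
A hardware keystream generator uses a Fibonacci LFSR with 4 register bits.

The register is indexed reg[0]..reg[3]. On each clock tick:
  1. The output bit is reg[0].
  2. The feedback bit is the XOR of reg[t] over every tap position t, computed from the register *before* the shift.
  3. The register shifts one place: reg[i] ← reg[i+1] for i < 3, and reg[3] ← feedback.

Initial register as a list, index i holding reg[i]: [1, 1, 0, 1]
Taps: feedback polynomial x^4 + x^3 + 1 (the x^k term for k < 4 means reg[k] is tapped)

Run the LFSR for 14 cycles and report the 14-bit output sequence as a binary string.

tick  register→output (feedback)
  0  1101→1 (0)
  1  1010→1 (1)
  2  0101→0 (1)
  3  1011→1 (0)
  4  0110→0 (0)
  5  1100→1 (1)
  6  1001→1 (0)
  7  0010→0 (0)
  8  0100→0 (0)
  9  1000→1 (1)
 10  0001→0 (1)
 11  0011→0 (1)
 12  0111→0 (1)
 13  1111→1 (0)

11010110010001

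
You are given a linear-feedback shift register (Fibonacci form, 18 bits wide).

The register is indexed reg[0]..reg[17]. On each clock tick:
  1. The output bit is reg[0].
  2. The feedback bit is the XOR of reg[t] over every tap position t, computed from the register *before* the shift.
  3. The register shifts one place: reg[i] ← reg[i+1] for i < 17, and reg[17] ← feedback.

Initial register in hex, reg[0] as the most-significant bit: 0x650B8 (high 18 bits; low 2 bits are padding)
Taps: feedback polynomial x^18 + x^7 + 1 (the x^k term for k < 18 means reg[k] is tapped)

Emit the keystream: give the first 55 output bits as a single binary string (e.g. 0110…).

k : reg_k → out_k, fb_k
0: 011001010000101110 → 0, fb=1
1: 110010100001011101 → 1, fb=1
2: 100101000010111011 → 1, fb=1
3: 001010000101110111 → 0, fb=0
4: 010100001011101110 → 0, fb=0
5: 101000010111011100 → 1, fb=0
6: 010000101110111000 → 0, fb=0
7: 100001011101110000 → 1, fb=0
8: 000010111011100000 → 0, fb=1
9: 000101110111000001 → 0, fb=1
10: 001011101110000011 → 0, fb=0
11: 010111011100000110 → 0, fb=1
12: 101110111000001101 → 1, fb=0
13: 011101110000011010 → 0, fb=1
14: 111011100000110101 → 1, fb=1
15: 110111000001101011 → 1, fb=1
16: 101110000011010111 → 1, fb=1
17: 011100000110101111 → 0, fb=0
18: 111000001101011110 → 1, fb=1
19: 110000011010111101 → 1, fb=0
20: 100000110101111010 → 1, fb=0
21: 000001101011110100 → 0, fb=0
22: 000011010111101000 → 0, fb=1
23: 000110101111010001 → 0, fb=0
24: 001101011110100010 → 0, fb=1
25: 011010111101000101 → 0, fb=1
26: 110101111010001011 → 1, fb=0
27: 101011110100010110 → 1, fb=0
28: 010111101000101100 → 0, fb=0
29: 101111010001011000 → 1, fb=0
30: 011110100010110000 → 0, fb=0
31: 111101000101100000 → 1, fb=1
32: 111010001011000001 → 1, fb=1
33: 110100010110000011 → 1, fb=0
34: 101000101100000110 → 1, fb=1
35: 010001011000001101 → 0, fb=1
36: 100010110000011011 → 1, fb=0
37: 000101100000110110 → 0, fb=0
38: 001011000001101100 → 0, fb=0
39: 010110000011011000 → 0, fb=0
40: 101100000110110000 → 1, fb=1
41: 011000001101100001 → 0, fb=0
42: 110000011011000010 → 1, fb=0
43: 100000110110000100 → 1, fb=0
44: 000001101100001000 → 0, fb=0
45: 000011011000010000 → 0, fb=1
46: 000110110000100001 → 0, fb=1
47: 001101100001000011 → 0, fb=0
48: 011011000010000110 → 0, fb=0
49: 110110000100001100 → 1, fb=1
50: 101100001000011001 → 1, fb=1
51: 011000010000110011 → 0, fb=1
52: 110000100001100111 → 1, fb=1
53: 100001000011001111 → 1, fb=1
54: 000010000110011111 → 0, fb=0

0110010100001011101110000011010111101000101100000110110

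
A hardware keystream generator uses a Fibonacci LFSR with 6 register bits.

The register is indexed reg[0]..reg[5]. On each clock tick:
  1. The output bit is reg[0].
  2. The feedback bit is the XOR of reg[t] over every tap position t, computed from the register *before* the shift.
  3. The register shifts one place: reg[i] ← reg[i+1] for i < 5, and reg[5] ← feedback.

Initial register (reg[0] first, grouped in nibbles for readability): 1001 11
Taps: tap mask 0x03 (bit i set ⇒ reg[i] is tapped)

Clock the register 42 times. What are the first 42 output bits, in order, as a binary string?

100111101000111001001011011101100110101011

step | reg (before) | out | fb
   0 | 100111 | 1 | 1
   1 | 001111 | 0 | 0
   2 | 011110 | 0 | 1
   3 | 111101 | 1 | 0
   4 | 111010 | 1 | 0
   5 | 110100 | 1 | 0
   6 | 101000 | 1 | 1
   7 | 010001 | 0 | 1
   8 | 100011 | 1 | 1
   9 | 000111 | 0 | 0
  10 | 001110 | 0 | 0
  11 | 011100 | 0 | 1
  12 | 111001 | 1 | 0
  13 | 110010 | 1 | 0
  14 | 100100 | 1 | 1
  15 | 001001 | 0 | 0
  16 | 010010 | 0 | 1
  17 | 100101 | 1 | 1
  18 | 001011 | 0 | 0
  19 | 010110 | 0 | 1
  20 | 101101 | 1 | 1
  21 | 011011 | 0 | 1
  22 | 110111 | 1 | 0
  23 | 101110 | 1 | 1
  24 | 011101 | 0 | 1
  25 | 111011 | 1 | 0
  26 | 110110 | 1 | 0
  27 | 101100 | 1 | 1
  28 | 011001 | 0 | 1
  29 | 110011 | 1 | 0
  30 | 100110 | 1 | 1
  31 | 001101 | 0 | 0
  32 | 011010 | 0 | 1
  33 | 110101 | 1 | 0
  34 | 101010 | 1 | 1
  35 | 010101 | 0 | 1
  36 | 101011 | 1 | 1
  37 | 010111 | 0 | 1
  38 | 101111 | 1 | 1
  39 | 011111 | 0 | 1
  40 | 111111 | 1 | 0
  41 | 111110 | 1 | 0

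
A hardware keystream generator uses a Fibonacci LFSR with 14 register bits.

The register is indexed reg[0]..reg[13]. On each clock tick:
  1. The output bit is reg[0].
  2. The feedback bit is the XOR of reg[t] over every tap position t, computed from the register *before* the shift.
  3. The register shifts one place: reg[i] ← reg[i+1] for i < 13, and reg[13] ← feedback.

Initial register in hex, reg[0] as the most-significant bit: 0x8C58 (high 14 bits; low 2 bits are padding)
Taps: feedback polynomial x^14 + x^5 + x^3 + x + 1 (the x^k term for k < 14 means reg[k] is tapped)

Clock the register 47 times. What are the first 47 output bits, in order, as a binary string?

tick  register→output (feedback)
  0  10001100010110→1 (0)
  1  00011000101100→0 (1)
  2  00110001011001→0 (1)
  3  01100010110011→0 (1)
  4  11000101100111→1 (1)
  5  10001011001111→1 (1)
  6  00010110011111→0 (0)
  7  00101100111110→0 (1)
  8  01011001111101→0 (0)
  9  10110011111010→1 (0)
 10  01100111110100→0 (0)
 11  11001111101000→1 (1)
 12  10011111010001→1 (1)
 13  00111110100011→0 (0)
 14  01111101000110→0 (1)
 15  11111010001101→1 (1)
 16  11110100011011→1 (0)
 17  11101000110110→1 (0)
 18  11010001101100→1 (1)
 19  10100011011001→1 (1)
 20  01000110110011→0 (0)
 21  10001101100110→1 (0)
 22  00011011001100→0 (1)
 23  00110110011001→0 (0)
 24  01101100110010→0 (0)
 25  11011001100100→1 (1)
 26  10110011001001→1 (0)
 27  01100110010010→0 (0)
 28  11001100100100→1 (1)
 29  10011001001001→1 (0)
 30  00110010010010→0 (1)
 31  01100100100101→0 (0)
 32  11001001001010→1 (0)
 33  10010010010100→1 (0)
 34  00100100101000→0 (1)
 35  01001001010001→0 (1)
 36  10010010100011→1 (0)
 37  00100101000110→0 (1)
 38  01001010001101→0 (1)
 39  10010100011011→1 (1)
 40  00101000110111→0 (0)
 41  01010001101110→0 (0)
 42  10100011011100→1 (1)
 43  01000110111001→0 (0)
 44  10001101110010→1 (0)
 45  00011011100100→0 (1)
 46  00110111001001→0 (0)

10001100010110011111010001101100110010010010100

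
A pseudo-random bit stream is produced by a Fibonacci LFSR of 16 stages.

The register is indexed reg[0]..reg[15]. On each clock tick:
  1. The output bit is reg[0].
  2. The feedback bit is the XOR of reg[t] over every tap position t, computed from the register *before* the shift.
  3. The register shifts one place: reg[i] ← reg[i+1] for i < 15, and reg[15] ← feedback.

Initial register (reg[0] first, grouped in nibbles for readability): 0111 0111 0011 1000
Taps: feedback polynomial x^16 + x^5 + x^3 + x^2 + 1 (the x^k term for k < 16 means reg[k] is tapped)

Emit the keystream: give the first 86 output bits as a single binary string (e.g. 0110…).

01110111001110001111010100000010001010010101111011101101000011111001000010111111010000

step | reg (before) | out | fb
   0 | 0111011100111000 | 0 | 1
   1 | 1110111001110001 | 1 | 1
   2 | 1101110011100011 | 1 | 1
   3 | 1011100111000111 | 1 | 1
   4 | 0111001110001111 | 0 | 0
   5 | 1110011100011110 | 1 | 1
   6 | 1100111000111101 | 1 | 0
   7 | 1001110001111010 | 1 | 1
   8 | 0011100011110101 | 0 | 0
   9 | 0111000111101010 | 0 | 0
  10 | 1110001111010100 | 1 | 0
  11 | 1100011110101000 | 1 | 0
  12 | 1000111101010000 | 1 | 0
  13 | 0001111010100000 | 0 | 0
  14 | 0011110101000000 | 0 | 1
  15 | 0111101010000001 | 0 | 0
  16 | 1111010100000010 | 1 | 0
  17 | 1110101000000100 | 1 | 0
  18 | 1101010000001000 | 1 | 1
  19 | 1010100000010001 | 1 | 0
  20 | 0101000000100010 | 0 | 1
  21 | 1010000001000101 | 1 | 0
  22 | 0100000010001010 | 0 | 0
  23 | 1000000100010100 | 1 | 1
  24 | 0000001000101001 | 0 | 0
  25 | 0000010001010010 | 0 | 1
  26 | 0000100010100101 | 0 | 0
  27 | 0001000101001010 | 0 | 1
  28 | 0010001010010101 | 0 | 1
  29 | 0100010100101011 | 0 | 1
  30 | 1000101001010111 | 1 | 1
  31 | 0001010010101111 | 0 | 0
  32 | 0010100101011110 | 0 | 1
  33 | 0101001010111101 | 0 | 1
  34 | 1010010101111011 | 1 | 1
  35 | 0100101011110111 | 0 | 0
  36 | 1001010111101110 | 1 | 1
  37 | 0010101111011101 | 0 | 1
  38 | 0101011110111011 | 0 | 0
  39 | 1010111101110110 | 1 | 1
  40 | 0101111011101101 | 0 | 0
  41 | 1011110111011010 | 1 | 0
  42 | 0111101110110100 | 0 | 0
  43 | 1111011101101000 | 1 | 0
  44 | 1110111011010000 | 1 | 1
  45 | 1101110110100001 | 1 | 1
  46 | 1011101101000011 | 1 | 1
  47 | 0111011010000111 | 0 | 1
  48 | 1110110100001111 | 1 | 1
  49 | 1101101000011111 | 1 | 0
  50 | 1011010000111110 | 1 | 0
  51 | 0110100001111100 | 0 | 1
  52 | 1101000011111001 | 1 | 0
  53 | 1010000111110010 | 1 | 0
  54 | 0100001111100100 | 0 | 0
  55 | 1000011111001000 | 1 | 0
  56 | 0000111110010000 | 0 | 1
  57 | 0001111100100001 | 0 | 0
  58 | 0011111001000010 | 0 | 1
  59 | 0111110010000101 | 0 | 1
  60 | 1111100100001011 | 1 | 1
  61 | 1111001000010111 | 1 | 1
  62 | 1110010000101111 | 1 | 1
  63 | 1100100001011111 | 1 | 1
  64 | 1001000010111111 | 1 | 0
  65 | 0010000101111110 | 0 | 1
  66 | 0100001011111101 | 0 | 0
  67 | 1000010111111010 | 1 | 0
  68 | 0000101111110100 | 0 | 0
  69 | 0001011111101000 | 0 | 0
  70 | 0010111111010000 | 0 | 0
  71 | 0101111110100000 | 0 | 0
  72 | 1011111101000000 | 1 | 0
  73 | 0111111010000000 | 0 | 1
  74 | 1111110100000001 | 1 | 0
  75 | 1111101000000010 | 1 | 1
  76 | 1111010000000101 | 1 | 0
  77 | 1110100000001010 | 1 | 0
  78 | 1101000000010100 | 1 | 0
  79 | 1010000000101000 | 1 | 0
  80 | 0100000001010000 | 0 | 0
  81 | 1000000010100000 | 1 | 1
  82 | 0000000101000001 | 0 | 0
  83 | 0000001010000010 | 0 | 0
  84 | 0000010100000100 | 0 | 1
  85 | 0000101000001001 | 0 | 0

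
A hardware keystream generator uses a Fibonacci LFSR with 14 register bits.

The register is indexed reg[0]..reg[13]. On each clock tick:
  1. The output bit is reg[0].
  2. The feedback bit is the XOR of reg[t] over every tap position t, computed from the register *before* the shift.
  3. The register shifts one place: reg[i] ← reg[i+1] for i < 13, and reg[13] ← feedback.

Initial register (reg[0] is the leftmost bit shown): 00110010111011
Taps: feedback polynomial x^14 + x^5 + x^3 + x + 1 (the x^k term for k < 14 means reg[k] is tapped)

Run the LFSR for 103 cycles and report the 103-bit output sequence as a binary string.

step | reg (before) | out | fb
   0 | 00110010111011 | 0 | 1
   1 | 01100101110111 | 0 | 0
   2 | 11001011101110 | 1 | 0
   3 | 10010111011100 | 1 | 1
   4 | 00101110111001 | 0 | 1
   5 | 01011101110011 | 0 | 1
   6 | 10111011100111 | 1 | 0
   7 | 01110111001110 | 0 | 1
   8 | 11101110011101 | 1 | 1
   9 | 11011100111011 | 1 | 0
  10 | 10111001110110 | 1 | 0
  11 | 01110011101100 | 0 | 0
  12 | 11100111011000 | 1 | 1
  13 | 11001110110001 | 1 | 1
  14 | 10011101100011 | 1 | 1
  15 | 00111011000111 | 0 | 1
  16 | 01110110001111 | 0 | 1
  17 | 11101100011111 | 1 | 1
  18 | 11011000111111 | 1 | 1
  19 | 10110001111111 | 1 | 0
  20 | 01100011111110 | 0 | 1
  21 | 11000111111101 | 1 | 1
  22 | 10001111111011 | 1 | 0
  23 | 00011111110110 | 0 | 0
  24 | 00111111101100 | 0 | 0
  25 | 01111111011000 | 0 | 1
  26 | 11111110110001 | 1 | 0
  27 | 11111101100010 | 1 | 0
  28 | 11111011000100 | 1 | 1
  29 | 11110110001001 | 1 | 0
  30 | 11101100010010 | 1 | 1
  31 | 11011000100101 | 1 | 1
  32 | 10110001001011 | 1 | 0
  33 | 01100010010110 | 0 | 1
  34 | 11000100101101 | 1 | 1
  35 | 10001001011011 | 1 | 1
  36 | 00010010110111 | 0 | 1
  37 | 00100101101111 | 0 | 1
  38 | 01001011011111 | 0 | 1
  39 | 10010110111111 | 1 | 1
  40 | 00101101111111 | 0 | 1
  41 | 01011011111111 | 0 | 0
  42 | 10110111111110 | 1 | 1
  43 | 01101111111101 | 0 | 0
  44 | 11011111111010 | 1 | 0
  45 | 10111111110100 | 1 | 1
  46 | 01111111101001 | 0 | 1
  47 | 11111111010011 | 1 | 0
  48 | 11111110100110 | 1 | 0
  49 | 11111101001100 | 1 | 0
  50 | 11111010011000 | 1 | 1
  51 | 11110100110001 | 1 | 0
  52 | 11101001100010 | 1 | 0
  53 | 11010011000100 | 1 | 1
  54 | 10100110001001 | 1 | 0
  55 | 01001100010010 | 0 | 0
  56 | 10011000100100 | 1 | 0
  57 | 00110001001000 | 0 | 1
  58 | 01100010010001 | 0 | 1
  59 | 11000100100011 | 1 | 1
  60 | 10001001000111 | 1 | 1
  61 | 00010010001111 | 0 | 1
  62 | 00100100011111 | 0 | 1
  63 | 01001000111111 | 0 | 1
  64 | 10010001111111 | 1 | 0
  65 | 00100011111110 | 0 | 0
  66 | 01000111111100 | 0 | 0
  67 | 10001111111000 | 1 | 0
  68 | 00011111110000 | 0 | 0
  69 | 00111111100000 | 0 | 0
  70 | 01111111000000 | 0 | 1
  71 | 11111110000001 | 1 | 0
  72 | 11111100000010 | 1 | 0
  73 | 11111000000100 | 1 | 1
  74 | 11110000001001 | 1 | 1
  75 | 11100000010011 | 1 | 0
  76 | 11000000100110 | 1 | 0
  77 | 10000001001100 | 1 | 1
  78 | 00000010011001 | 0 | 0
  79 | 00000100110010 | 0 | 1
  80 | 00001001100101 | 0 | 0
  81 | 00010011001010 | 0 | 1
  82 | 00100110010101 | 0 | 1
  83 | 01001100101011 | 0 | 0
  84 | 10011001010110 | 1 | 0
  85 | 00110010101100 | 0 | 1
  86 | 01100101011001 | 0 | 0
  87 | 11001010110010 | 1 | 0
  88 | 10010101100100 | 1 | 1
  89 | 00101011001001 | 0 | 0
  90 | 01010110010010 | 0 | 1
  91 | 10101100100101 | 1 | 0
  92 | 01011001001010 | 0 | 0
  93 | 10110010010100 | 1 | 0
  94 | 01100100101000 | 0 | 0
  95 | 11001001010000 | 1 | 0
  96 | 10010010100000 | 1 | 0
  97 | 00100101000000 | 0 | 1
  98 | 01001010000001 | 0 | 1
  99 | 10010100000011 | 1 | 1
 100 | 00101000000111 | 0 | 0
 101 | 01010000001110 | 0 | 0
 102 | 10100000011100 | 1 | 1

0011001011101110011101100011111110110001001011011111111010011000100100011111110000001001100101011001001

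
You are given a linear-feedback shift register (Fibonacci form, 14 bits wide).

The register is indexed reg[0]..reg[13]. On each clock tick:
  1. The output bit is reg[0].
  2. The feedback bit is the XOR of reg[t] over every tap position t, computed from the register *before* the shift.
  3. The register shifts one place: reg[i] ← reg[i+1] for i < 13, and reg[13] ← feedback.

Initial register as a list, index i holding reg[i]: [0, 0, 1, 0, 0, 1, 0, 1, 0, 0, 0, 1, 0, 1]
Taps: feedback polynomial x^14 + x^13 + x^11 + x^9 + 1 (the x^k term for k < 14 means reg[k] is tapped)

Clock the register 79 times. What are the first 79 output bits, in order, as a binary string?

0010010100010100110011010001000100010100010010100111011110111101000110011111100

tick  register→output (feedback)
  0  00100101000101→0 (0)
  1  01001010001010→0 (0)
  2  10010100010100→1 (1)
  3  00101000101001→0 (1)
  4  01010001010011→0 (0)
  5  10100010100110→1 (0)
  6  01000101001100→0 (1)
  7  10001010011001→1 (1)
  8  00010100110011→0 (0)
  9  00101001100110→0 (1)
 10  01010011001101→0 (0)
 11  10100110011010→1 (0)
 12  01001100110100→0 (0)
 13  10011001101000→1 (1)
 14  00110011010001→0 (0)
 15  01100110100010→0 (0)
 16  11001101000100→1 (0)
 17  10011010001000→1 (1)
 18  00110100010001→0 (0)
 19  01101000100010→0 (0)
 20  11010001000100→1 (0)
 21  10100010001000→1 (1)
 22  01000100010001→0 (0)
 23  10001000100010→1 (1)
 24  00010001000101→0 (0)
 25  00100010001010→0 (0)
 26  01000100010100→0 (0)
 27  10001000101000→1 (1)
 28  00010001010001→0 (0)
 29  00100010100010→0 (0)
 30  01000101000100→0 (1)
 31  10001010001001→1 (0)
 32  00010100010010→0 (1)
 33  00101000100101→0 (0)
 34  01010001001010→0 (0)
 35  10100010010100→1 (1)
 36  01000100101001→0 (1)
 37  10001001010011→1 (1)
 38  00010010100111→0 (0)
 39  00100101001110→0 (1)
 40  01001010011101→0 (1)
 41  10010100111011→1 (1)
 42  00101001110111→0 (1)
 43  01010011101111→0 (0)
 44  10100111011110→1 (1)
 45  01001110111101→0 (1)
 46  10011101111011→1 (1)
 47  00111011110111→0 (1)
 48  01110111101111→0 (0)
 49  11101111011110→1 (1)
 50  11011110111101→1 (0)
 51  10111101111010→1 (0)
 52  01111011110100→0 (0)
 53  11110111101000→1 (1)
 54  11101111010001→1 (1)
 55  11011110100011→1 (0)
 56  10111101000110→1 (0)
 57  01111010001100→0 (1)
 58  11110100011001→1 (1)
 59  11101000110011→1 (1)
 60  11010001100111→1 (1)
 61  10100011001111→1 (1)
 62  01000110011111→0 (1)
 63  10001100111111→1 (0)
 64  00011001111110→0 (0)
 65  00110011111100→0 (0)
 66  01100111111000→0 (1)
 67  11001111110001→1 (1)
 68  10011111100011→1 (0)
 69  00111111000110→0 (1)
 70  01111110001101→0 (0)
 71  11111100011010→1 (0)
 72  11111000110100→1 (1)
 73  11110001101001→1 (0)
 74  11100011010010→1 (0)
 75  11000110100100→1 (0)
 76  10001101001000→1 (1)
 77  00011010010001→0 (0)
 78  00110100100010→0 (0)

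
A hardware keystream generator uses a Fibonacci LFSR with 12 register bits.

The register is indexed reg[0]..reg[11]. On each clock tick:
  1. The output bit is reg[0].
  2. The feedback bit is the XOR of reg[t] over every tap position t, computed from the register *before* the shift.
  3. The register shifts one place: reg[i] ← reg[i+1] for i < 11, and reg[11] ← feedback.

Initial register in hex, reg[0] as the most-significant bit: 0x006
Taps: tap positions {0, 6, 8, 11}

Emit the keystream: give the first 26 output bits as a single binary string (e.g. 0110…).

step | reg (before) | out | fb
   0 | 000000000110 | 0 | 0
   1 | 000000001100 | 0 | 1
   2 | 000000011001 | 0 | 0
   3 | 000000110010 | 0 | 1
   4 | 000001100101 | 0 | 0
   5 | 000011001010 | 0 | 1
   6 | 000110010101 | 0 | 1
   7 | 001100101011 | 0 | 1
   8 | 011001010111 | 0 | 1
   9 | 110010101111 | 1 | 0
  10 | 100101011110 | 1 | 0
  11 | 001010111100 | 0 | 0
  12 | 010101111000 | 0 | 0
  13 | 101011110000 | 1 | 0
  14 | 010111100000 | 0 | 1
  15 | 101111000001 | 1 | 0
  16 | 011110000010 | 0 | 0
  17 | 111100000100 | 1 | 1
  18 | 111000001001 | 1 | 1
  19 | 110000010011 | 1 | 0
  20 | 100000100110 | 1 | 0
  21 | 000001001100 | 0 | 1
  22 | 000010011001 | 0 | 0
  23 | 000100110010 | 0 | 1
  24 | 001001100101 | 0 | 0
  25 | 010011001010 | 0 | 1

00000000011001010111100000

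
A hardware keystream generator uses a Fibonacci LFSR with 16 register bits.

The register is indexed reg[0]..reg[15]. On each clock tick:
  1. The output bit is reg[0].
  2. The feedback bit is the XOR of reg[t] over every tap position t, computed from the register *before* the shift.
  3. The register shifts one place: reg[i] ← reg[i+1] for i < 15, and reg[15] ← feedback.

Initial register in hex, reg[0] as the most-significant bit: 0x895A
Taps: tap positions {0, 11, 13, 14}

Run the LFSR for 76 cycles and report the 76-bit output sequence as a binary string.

tick  register→output (feedback)
  0  1000100101011010→1 (1)
  1  0001001010110101→0 (0)
  2  0010010101101010→0 (1)
  3  0100101011010101→0 (0)
  4  1001010110101010→1 (0)
  5  0010101101010100→0 (0)
  6  0101011010101000→0 (0)
  7  1010110101010000→1 (0)
  8  0101101010100000→0 (0)
  9  1011010101000000→1 (1)
 10  0110101010000001→0 (0)
 11  1101010100000010→1 (0)
 12  1010101000000100→1 (0)
 13  0101010000001000→0 (0)
 14  1010100000010000→1 (0)
 15  0101000000100000→0 (0)
 16  1010000001000000→1 (1)
 17  0100000010000001→0 (0)
 18  1000000100000010→1 (0)
 19  0000001000000100→0 (1)
 20  0000010000001001→0 (0)
 21  0000100000010010→0 (0)
 22  0001000000100100→0 (1)
 23  0010000001001001→0 (0)
 24  0100000010010010→0 (0)
 25  1000000100100100→1 (0)
 26  0000001001001000→0 (0)
 27  0000010010010000→0 (1)
 28  0000100100100001→0 (0)
 29  0001001001000010→0 (1)
 30  0010010010000101→0 (1)
 31  0100100100001011→0 (1)
 32  1001001000010111→1 (0)
 33  0010010000101110→0 (0)
 34  0100100001011100→0 (0)
 35  1001000010111000→1 (0)
 36  0010000101110000→0 (1)
 37  0100001011100001→0 (0)
 38  1000010111000010→1 (0)
 39  0000101110000100→0 (1)
 40  0001011100001001→0 (0)
 41  0010111000010010→0 (0)
 42  0101110000100100→0 (1)
 43  1011100001001001→1 (1)
 44  0111000010010011→0 (0)
 45  1110000100100110→1 (1)
 46  1100001001001101→1 (0)
 47  1000010010011010→1 (1)
 48  0000100100110101→0 (0)
 49  0001001001101010→0 (1)
 50  0010010011010101→0 (0)
 51  0100100110101010→0 (1)
 52  1001001101010101→1 (1)
 53  0010011010101011→0 (1)
 54  0100110101010111→0 (1)
 55  1001101010101111→1 (1)
 56  0011010101011111→0 (1)
 57  0110101010111111→0 (1)
 58  1101010101111111→1 (0)
 59  1010101011111110→1 (0)
 60  0101010111111100→0 (0)
 61  1010101111111000→1 (0)
 62  0101011111110000→0 (1)
 63  1010111111100001→1 (1)
 64  0101111111000011→0 (1)
 65  1011111110000111→1 (1)
 66  0111111100001111→0 (0)
 67  1111111000011110→1 (0)
 68  1111110000111100→1 (1)
 69  1111100001111001→1 (0)
 70  1111000011110010→1 (1)
 71  1110000111100101→1 (0)
 72  1100001111001010→1 (0)
 73  1000011110010100→1 (1)
 74  0000111100101001→0 (0)
 75  0001111001010010→0 (0)

1000100101011010101000000100000010010010000101110000100100110101010111111100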